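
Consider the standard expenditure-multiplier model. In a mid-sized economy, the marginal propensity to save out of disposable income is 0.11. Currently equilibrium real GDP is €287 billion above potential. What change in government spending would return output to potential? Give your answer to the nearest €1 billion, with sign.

MPC = 1 − MPS = 1 − 0.11 = 0.89.
Spending multiplier = 1/(1 − MPC) = 1/(1 − 0.89) = 1/0.11 ≈ 9.091.
Need ΔY = −€287 billion, so ΔG = ΔY/k = (−€287 billion) × 0.11 ≈ −€32 billion.
The government should cut government spending by €32 billion.

−€32 billion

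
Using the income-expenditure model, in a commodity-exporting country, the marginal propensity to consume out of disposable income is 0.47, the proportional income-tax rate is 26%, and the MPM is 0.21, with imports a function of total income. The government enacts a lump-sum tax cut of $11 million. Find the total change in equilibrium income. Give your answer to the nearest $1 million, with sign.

+$6 million

A lump-sum tax change of −$11 million shifts disposable income by +$11 million; first-round consumption changes by −c × ΔT = −0.47 × (−$11 million) = +$5.17 million.
Expenditure multiplier = 1/(1 − c(1−t) + m) = 1/(1 − 0.47×0.74 + 0.21) = 1/0.8622 ≈ 1.16.
The tax multiplier is −c × k ≈ −0.545, so ΔY = k × (−c·ΔT) = (+$5.17 million) / 0.8622 ≈ +$6 million.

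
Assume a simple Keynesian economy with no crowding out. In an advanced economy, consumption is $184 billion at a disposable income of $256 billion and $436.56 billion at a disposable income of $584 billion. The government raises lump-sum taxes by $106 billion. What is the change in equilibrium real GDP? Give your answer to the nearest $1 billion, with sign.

−$355 billion

MPC = ΔC/ΔYd = (436.56 − 184)/(584 − 256) = 252.56/328 = 0.77.
A lump-sum tax change of +$106 billion shifts disposable income by −$106 billion; first-round consumption changes by −c × ΔT = −0.77 × (+$106 billion) = −$81.62 billion.
Expenditure multiplier = 1/(1 − MPC) = 1/(1 − 0.77) = 1/0.23 ≈ 4.348.
The tax multiplier is −c × k ≈ −3.348, so ΔY = k × (−c·ΔT) = (−$81.62 billion) / 0.23 ≈ −$355 billion.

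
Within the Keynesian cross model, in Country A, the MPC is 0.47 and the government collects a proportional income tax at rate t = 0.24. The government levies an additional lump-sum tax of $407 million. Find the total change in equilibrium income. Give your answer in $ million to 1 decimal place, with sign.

A lump-sum tax change of +$407 million shifts disposable income by −$407 million; first-round consumption changes by −c × ΔT = −0.47 × (+$407 million) = −$191.29 million.
Expenditure multiplier = 1/(1 − c(1−t)) = 1/(1 − 0.47×0.76) = 1/0.6428 ≈ 1.556.
The tax multiplier is −c × k ≈ −0.731, so ΔY = k × (−c·ΔT) = (−$191.29 million) / 0.6428 ≈ −$297.6 million.

−$297.6 million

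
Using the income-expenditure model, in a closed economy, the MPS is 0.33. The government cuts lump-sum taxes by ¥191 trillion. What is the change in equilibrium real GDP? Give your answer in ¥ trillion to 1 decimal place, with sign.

+¥387.8 trillion

MPC = 1 − MPS = 1 − 0.33 = 0.67.
A lump-sum tax change of −¥191 trillion shifts disposable income by +¥191 trillion; first-round consumption changes by −c × ΔT = −0.67 × (−¥191 trillion) = +¥127.97 trillion.
Expenditure multiplier = 1/(1 − MPC) = 1/(1 − 0.67) = 1/0.33 ≈ 3.03.
The tax multiplier is −c × k ≈ −2.03, so ΔY = k × (−c·ΔT) = (+¥127.97 trillion) / 0.33 ≈ +¥387.8 trillion.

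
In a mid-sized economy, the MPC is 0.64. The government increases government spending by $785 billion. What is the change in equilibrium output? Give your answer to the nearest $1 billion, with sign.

Spending multiplier = 1/(1 − MPC) = 1/(1 − 0.64) = 1/0.36 ≈ 2.778.
ΔY = k × ΔG = (+$785 billion) / 0.36 ≈ +$2,181 billion.

+$2,181 billion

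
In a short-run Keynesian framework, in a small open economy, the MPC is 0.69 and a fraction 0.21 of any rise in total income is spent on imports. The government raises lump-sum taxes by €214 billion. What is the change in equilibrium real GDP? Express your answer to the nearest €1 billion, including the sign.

A lump-sum tax change of +€214 billion shifts disposable income by −€214 billion; first-round consumption changes by −c × ΔT = −0.69 × (+€214 billion) = −€147.66 billion.
Expenditure multiplier = 1/(1 − c + m) = 1/(1 − 0.69 + 0.21) = 1/0.52 ≈ 1.923.
The tax multiplier is −c × k ≈ −1.327, so ΔY = k × (−c·ΔT) = (−€147.66 billion) / 0.52 ≈ −€284 billion.

−€284 billion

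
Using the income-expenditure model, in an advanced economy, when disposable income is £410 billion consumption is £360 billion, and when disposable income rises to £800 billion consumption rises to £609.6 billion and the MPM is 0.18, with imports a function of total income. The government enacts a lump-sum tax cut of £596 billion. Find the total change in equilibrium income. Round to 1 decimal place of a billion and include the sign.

+£706.4 billion

MPC = ΔC/ΔYd = (609.6 − 360)/(800 − 410) = 249.6/390 = 0.64.
A lump-sum tax change of −£596 billion shifts disposable income by +£596 billion; first-round consumption changes by −c × ΔT = −0.64 × (−£596 billion) = +£381.44 billion.
Expenditure multiplier = 1/(1 − c + m) = 1/(1 − 0.64 + 0.18) = 1/0.54 ≈ 1.852.
The tax multiplier is −c × k ≈ −1.185, so ΔY = k × (−c·ΔT) = (+£381.44 billion) / 0.54 ≈ +£706.4 billion.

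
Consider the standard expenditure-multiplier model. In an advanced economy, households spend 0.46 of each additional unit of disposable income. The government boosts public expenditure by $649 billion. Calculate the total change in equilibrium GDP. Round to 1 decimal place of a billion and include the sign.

+$1,201.9 billion

Spending multiplier = 1/(1 − MPC) = 1/(1 − 0.46) = 1/0.54 ≈ 1.852.
ΔY = k × ΔG = (+$649 billion) / 0.54 ≈ +$1,201.9 billion.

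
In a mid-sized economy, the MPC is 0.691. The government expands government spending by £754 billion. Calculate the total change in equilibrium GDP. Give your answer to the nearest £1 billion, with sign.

Government-spending multiplier = 1/(1 − MPC) = 1/(1 − 0.691) = 1/0.309 ≈ 3.236.
ΔY = k × ΔG = (+£754 billion) / 0.309 ≈ +£2,440 billion.

+£2,440 billion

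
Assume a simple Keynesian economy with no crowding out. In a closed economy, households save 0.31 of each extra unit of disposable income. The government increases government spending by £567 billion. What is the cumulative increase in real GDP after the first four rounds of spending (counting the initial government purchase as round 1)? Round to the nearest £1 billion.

£1,414 billion

MPC = 1 − MPS = 1 − 0.31 = 0.69.
Round 1 adds ΔG = £567 billion; each later round is MPC = 0.69 times the previous.
After 4 rounds: 567 + 391.23 + 269.9487 + 186.264603 = ΔG·(1 − c^4)/(1 − c) = 567 × (1 − 0.22667121)/0.31 ≈ £1,414 billion.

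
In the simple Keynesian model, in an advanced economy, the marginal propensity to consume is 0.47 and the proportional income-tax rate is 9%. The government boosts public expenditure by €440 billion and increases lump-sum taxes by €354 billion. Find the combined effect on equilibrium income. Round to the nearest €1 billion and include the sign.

+€478 billion

Expenditure multiplier = 1/(1 − c(1−t)) = 1/(1 − 0.47×0.91) = 1/0.5723 ≈ 1.747.
ΔG contributes k·ΔG = (+€440 billion) / 0.5723 ≈ +€768.8 billion.
ΔT of +€354 billion changes first-round spending by −c·ΔT = −€166.38 billion, contributing k·(−c·ΔT) = (−€166.38 billion) / 0.5723 ≈ −€290.7 billion.
Net ΔY = k(ΔG − c·ΔT) = (+€273.62 billion) / 0.5723 ≈ +€478 billion.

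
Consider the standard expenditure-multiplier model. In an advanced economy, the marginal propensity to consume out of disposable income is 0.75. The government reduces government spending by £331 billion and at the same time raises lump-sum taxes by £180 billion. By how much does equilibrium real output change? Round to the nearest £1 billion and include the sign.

−£1,864 billion

Expenditure multiplier = 1/(1 − MPC) = 1/(1 − 0.75) = 1/0.25 = 4.
ΔG contributes k·ΔG = (−£331 billion) / 0.25 = −£1,324 billion.
ΔT of +£180 billion changes first-round spending by −c·ΔT = −£135 billion, contributing k·(−c·ΔT) = (−£135 billion) / 0.25 = −£540 billion.
Net ΔY = k(ΔG − c·ΔT) = (−£466 billion) / 0.25 = −£1,864 billion.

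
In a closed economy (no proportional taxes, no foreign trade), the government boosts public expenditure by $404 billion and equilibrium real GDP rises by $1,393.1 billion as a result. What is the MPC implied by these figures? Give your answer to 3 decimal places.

Implied spending multiplier k = ΔY/ΔG = 1,393.1/404 ≈ 3.4483.
Since k = 1/(1 − MPC), MPC = 1 − 1/k = 1 − ΔG/ΔY = 1 − 404/1,393.1 ≈ 0.710.

0.710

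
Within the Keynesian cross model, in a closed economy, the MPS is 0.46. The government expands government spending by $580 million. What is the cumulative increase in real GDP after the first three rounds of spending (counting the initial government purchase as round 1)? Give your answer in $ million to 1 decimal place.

MPC = 1 − MPS = 1 − 0.46 = 0.54.
Round 1 adds ΔG = $580 million; each later round is MPC = 0.54 times the previous.
After 3 rounds: 580 + 313.2 + 169.128 = ΔG·(1 − c^3)/(1 − c) = 580 × (1 − 0.157464)/0.46 ≈ $1,062.3 million.

$1,062.3 million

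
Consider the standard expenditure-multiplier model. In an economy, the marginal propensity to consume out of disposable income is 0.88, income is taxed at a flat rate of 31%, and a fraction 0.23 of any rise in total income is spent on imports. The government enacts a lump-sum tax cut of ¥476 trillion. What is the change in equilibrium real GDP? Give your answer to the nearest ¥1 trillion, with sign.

A lump-sum tax change of −¥476 trillion shifts disposable income by +¥476 trillion; first-round consumption changes by −c × ΔT = −0.88 × (−¥476 trillion) = +¥418.88 trillion.
Expenditure multiplier = 1/(1 − c(1−t) + m) = 1/(1 − 0.88×0.69 + 0.23) = 1/0.6228 ≈ 1.606.
The tax multiplier is −c × k ≈ −1.413, so ΔY = k × (−c·ΔT) = (+¥418.88 trillion) / 0.6228 ≈ +¥673 trillion.

+¥673 trillion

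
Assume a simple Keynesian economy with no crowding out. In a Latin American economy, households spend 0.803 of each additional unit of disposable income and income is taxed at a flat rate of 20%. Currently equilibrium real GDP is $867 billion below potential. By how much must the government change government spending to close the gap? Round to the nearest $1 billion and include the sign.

+$310 billion

Spending multiplier = 1/(1 − c(1−t)) = 1/(1 − 0.803×0.8) = 1/0.3576 ≈ 2.796.
Need ΔY = +$867 billion, so ΔG = ΔY/k = (+$867 billion) × 0.3576 ≈ +$310 billion.
The government should increase government spending by $310 billion.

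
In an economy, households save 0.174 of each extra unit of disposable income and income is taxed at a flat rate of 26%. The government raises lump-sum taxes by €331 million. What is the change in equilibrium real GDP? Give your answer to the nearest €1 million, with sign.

−€703 million

MPC = 1 − MPS = 1 − 0.174 = 0.826.
A lump-sum tax change of +€331 million shifts disposable income by −€331 million; first-round consumption changes by −c × ΔT = −0.826 × (+€331 million) = −€273.406 million.
Expenditure multiplier = 1/(1 − c(1−t)) = 1/(1 − 0.826×0.74) = 1/0.38876 ≈ 2.572.
The tax multiplier is −c × k ≈ −2.125, so ΔY = k × (−c·ΔT) = (−€273.406 million) / 0.38876 ≈ −€703 million.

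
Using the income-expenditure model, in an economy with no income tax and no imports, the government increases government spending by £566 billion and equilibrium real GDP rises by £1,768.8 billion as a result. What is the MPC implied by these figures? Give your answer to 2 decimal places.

0.68

Implied spending multiplier k = ΔY/ΔG = 1,768.8/566 ≈ 3.1251.
Since k = 1/(1 − MPC), MPC = 1 − 1/k = 1 − ΔG/ΔY = 1 − 566/1,768.8 ≈ 0.68.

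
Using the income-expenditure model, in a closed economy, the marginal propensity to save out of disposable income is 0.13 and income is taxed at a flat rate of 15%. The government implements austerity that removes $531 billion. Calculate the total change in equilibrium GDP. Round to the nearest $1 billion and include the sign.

MPC = 1 − MPS = 1 − 0.13 = 0.87.
Expenditure multiplier = 1/(1 − c(1−t)) = 1/(1 − 0.87×0.85) = 1/0.2605 ≈ 3.839.
ΔY = k × ΔG = (−$531 billion) / 0.2605 ≈ −$2,038 billion.

−$2,038 billion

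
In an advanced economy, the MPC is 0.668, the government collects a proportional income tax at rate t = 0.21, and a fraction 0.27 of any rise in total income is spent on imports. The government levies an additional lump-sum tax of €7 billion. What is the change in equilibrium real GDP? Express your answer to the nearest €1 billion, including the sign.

A lump-sum tax change of +€7 billion shifts disposable income by −€7 billion; first-round consumption changes by −c × ΔT = −0.668 × (+€7 billion) = −€4.676 billion.
Expenditure multiplier = 1/(1 − c(1−t) + m) = 1/(1 − 0.668×0.79 + 0.27) = 1/0.74228 ≈ 1.347.
The tax multiplier is −c × k ≈ −0.9, so ΔY = k × (−c·ΔT) = (−€4.676 billion) / 0.74228 ≈ −€6 billion.

−€6 billion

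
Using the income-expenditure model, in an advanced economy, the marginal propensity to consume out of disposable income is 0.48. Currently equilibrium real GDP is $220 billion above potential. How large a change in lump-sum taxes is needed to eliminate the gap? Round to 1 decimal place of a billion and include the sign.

+$238.3 billion

Spending multiplier = 1/(1 − MPC) = 1/(1 − 0.48) = 1/0.52 ≈ 1.923.
Tax multiplier = −c·k = −0.48/0.52 ≈ −0.923. Need ΔY = −$220 billion, so ΔT = ΔY/(−c·k) = −(−$220 billion) × 0.52 / 0.48 ≈ +$238.3 billion.
The government should raise lump-sum taxes by $238.3 billion.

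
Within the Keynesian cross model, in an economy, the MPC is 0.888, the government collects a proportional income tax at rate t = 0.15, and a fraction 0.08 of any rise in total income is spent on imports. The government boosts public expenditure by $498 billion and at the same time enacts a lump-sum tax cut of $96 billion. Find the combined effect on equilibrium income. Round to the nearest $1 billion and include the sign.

Expenditure multiplier = 1/(1 − c(1−t) + m) = 1/(1 − 0.888×0.85 + 0.08) = 1/0.3252 ≈ 3.075.
ΔG contributes k·ΔG = (+$498 billion) / 0.3252 ≈ +$1,531.4 billion.
ΔT of −$96 billion changes first-round spending by −c·ΔT = +$85.248 billion, contributing k·(−c·ΔT) = (+$85.248 billion) / 0.3252 ≈ +$262.1 billion.
Net ΔY = k(ΔG − c·ΔT) = (+$583.248 billion) / 0.3252 ≈ +$1,794 billion.

+$1,794 billion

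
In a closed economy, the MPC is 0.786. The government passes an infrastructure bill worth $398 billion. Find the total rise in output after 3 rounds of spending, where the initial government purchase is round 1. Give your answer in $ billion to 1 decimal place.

Round 1 adds ΔG = $398 billion; each later round is MPC = 0.786 times the previous.
After 3 rounds: 398 + 312.828 + 245.882808 = ΔG·(1 − c^3)/(1 − c) = 398 × (1 − 0.485587656)/0.214 ≈ $956.7 billion.

$956.7 billion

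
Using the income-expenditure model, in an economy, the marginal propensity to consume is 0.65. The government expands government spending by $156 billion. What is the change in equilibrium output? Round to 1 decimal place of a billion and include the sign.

+$445.7 billion

Government-spending multiplier = 1/(1 − MPC) = 1/(1 − 0.65) = 1/0.35 ≈ 2.857.
ΔY = k × ΔG = (+$156 billion) / 0.35 ≈ +$445.7 billion.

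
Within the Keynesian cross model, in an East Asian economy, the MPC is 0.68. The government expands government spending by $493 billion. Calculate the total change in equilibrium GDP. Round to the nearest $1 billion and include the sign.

+$1,541 billion

Expenditure multiplier = 1/(1 − MPC) = 1/(1 − 0.68) = 1/0.32 = 3.125.
ΔY = k × ΔG = (+$493 billion) / 0.32 ≈ +$1,541 billion.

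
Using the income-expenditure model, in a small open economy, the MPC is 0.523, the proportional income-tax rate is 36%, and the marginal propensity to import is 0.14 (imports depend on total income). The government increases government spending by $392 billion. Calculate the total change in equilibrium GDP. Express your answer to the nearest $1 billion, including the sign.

Expenditure multiplier = 1/(1 − c(1−t) + m) = 1/(1 − 0.523×0.64 + 0.14) = 1/0.80528 ≈ 1.242.
ΔY = k × ΔG = (+$392 billion) / 0.80528 ≈ +$487 billion.

+$487 billion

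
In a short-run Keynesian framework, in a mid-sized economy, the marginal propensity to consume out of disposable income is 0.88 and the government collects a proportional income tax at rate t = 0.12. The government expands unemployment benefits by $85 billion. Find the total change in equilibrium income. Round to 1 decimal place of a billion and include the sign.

The transfer change shifts disposable income by +$85 billion, so first-round consumption changes by c·ΔTR = 0.88 × (+$85 billion) = +$74.8 billion.
Expenditure multiplier = 1/(1 − c(1−t)) = 1/(1 − 0.88×0.88) = 1/0.2256 ≈ 4.433.
The transfer multiplier is c × k ≈ 3.901, so ΔY = k × (c·ΔTR) = (+$74.8 billion) / 0.2256 ≈ +$331.6 billion.

+$331.6 billion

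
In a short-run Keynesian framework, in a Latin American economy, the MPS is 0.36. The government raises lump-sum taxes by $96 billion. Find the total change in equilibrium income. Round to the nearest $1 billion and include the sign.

MPC = 1 − MPS = 1 − 0.36 = 0.64.
A lump-sum tax change of +$96 billion shifts disposable income by −$96 billion; first-round consumption changes by −c × ΔT = −0.64 × (+$96 billion) = −$61.44 billion.
Expenditure multiplier = 1/(1 − MPC) = 1/(1 − 0.64) = 1/0.36 ≈ 2.778.
The tax multiplier is −c × k ≈ −1.778, so ΔY = k × (−c·ΔT) = (−$61.44 billion) / 0.36 ≈ −$171 billion.

−$171 billion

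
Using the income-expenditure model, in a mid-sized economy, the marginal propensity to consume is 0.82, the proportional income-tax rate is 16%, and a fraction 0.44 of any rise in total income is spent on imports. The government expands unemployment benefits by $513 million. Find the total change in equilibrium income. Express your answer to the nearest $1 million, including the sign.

+$560 million

The transfer change shifts disposable income by +$513 million, so first-round consumption changes by c·ΔTR = 0.82 × (+$513 million) = +$420.66 million.
Expenditure multiplier = 1/(1 − c(1−t) + m) = 1/(1 − 0.82×0.84 + 0.44) = 1/0.7512 ≈ 1.331.
The transfer multiplier is c × k ≈ 1.092, so ΔY = k × (c·ΔTR) = (+$420.66 million) / 0.7512 ≈ +$560 million.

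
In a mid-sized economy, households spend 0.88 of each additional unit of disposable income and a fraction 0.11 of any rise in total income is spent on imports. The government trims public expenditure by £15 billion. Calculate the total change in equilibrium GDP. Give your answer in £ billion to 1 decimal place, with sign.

Expenditure multiplier = 1/(1 − c + m) = 1/(1 − 0.88 + 0.11) = 1/0.23 ≈ 4.348.
ΔY = k × ΔG = (−£15 billion) / 0.23 ≈ −£65.2 billion.

−£65.2 billion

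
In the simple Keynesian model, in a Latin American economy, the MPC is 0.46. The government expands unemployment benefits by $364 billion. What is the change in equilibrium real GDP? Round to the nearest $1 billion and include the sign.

+$310 billion

The transfer change shifts disposable income by +$364 billion, so first-round consumption changes by c·ΔTR = 0.46 × (+$364 billion) = +$167.44 billion.
Expenditure multiplier = 1/(1 − MPC) = 1/(1 − 0.46) = 1/0.54 ≈ 1.852.
The transfer multiplier is c × k ≈ 0.852, so ΔY = k × (c·ΔTR) = (+$167.44 billion) / 0.54 ≈ +$310 billion.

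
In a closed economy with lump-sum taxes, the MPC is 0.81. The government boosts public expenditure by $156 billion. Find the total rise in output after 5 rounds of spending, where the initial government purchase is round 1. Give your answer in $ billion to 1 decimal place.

$534.8 billion

Round 1 adds ΔG = $156 billion; each later round is MPC = 0.81 times the previous.
After 5 rounds: 156 + 126.36 + 102.3516 + 82.904796 + 67.15288476 = ΔG·(1 − c^5)/(1 − c) = 156 × (1 − 0.3486784401)/0.19 ≈ $534.8 billion.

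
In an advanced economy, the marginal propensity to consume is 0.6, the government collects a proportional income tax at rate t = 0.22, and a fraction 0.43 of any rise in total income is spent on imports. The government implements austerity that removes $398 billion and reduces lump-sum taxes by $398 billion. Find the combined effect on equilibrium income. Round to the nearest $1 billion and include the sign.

−$165 billion

Expenditure multiplier = 1/(1 − c(1−t) + m) = 1/(1 − 0.6×0.78 + 0.43) = 1/0.962 ≈ 1.04.
ΔG contributes k·ΔG = (−$398 billion) / 0.962 ≈ −$413.7 billion.
ΔT of −$398 billion changes first-round spending by −c·ΔT = +$238.8 billion, contributing k·(−c·ΔT) = (+$238.8 billion) / 0.962 ≈ +$248.2 billion.
Net ΔY = k(ΔG − c·ΔT) = (−$159.2 billion) / 0.962 ≈ −$165 billion.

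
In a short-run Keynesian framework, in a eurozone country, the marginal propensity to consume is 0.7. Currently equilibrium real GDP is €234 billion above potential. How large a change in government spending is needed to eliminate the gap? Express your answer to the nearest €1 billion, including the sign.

Spending multiplier = 1/(1 − MPC) = 1/(1 − 0.7) = 1/0.3 ≈ 3.333.
Need ΔY = −€234 billion, so ΔG = ΔY/k = (−€234 billion) × 0.3 ≈ −€70 billion.
The government should cut government spending by €70 billion.

−€70 billion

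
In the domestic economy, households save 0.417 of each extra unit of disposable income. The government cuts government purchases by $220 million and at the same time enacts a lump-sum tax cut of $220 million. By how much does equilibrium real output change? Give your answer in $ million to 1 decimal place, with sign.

MPC = 1 − MPS = 1 − 0.417 = 0.583.
Expenditure multiplier = 1/(1 − MPC) = 1/(1 − 0.583) = 1/0.417 ≈ 2.398.
ΔG contributes k·ΔG = (−$220 million) / 0.417 ≈ −$527.6 million.
ΔT of −$220 million changes first-round spending by −c·ΔT = +$128.26 million, contributing k·(−c·ΔT) = (+$128.26 million) / 0.417 ≈ +$307.6 million.
With ΔG = ΔT and no other leakages, the balanced-budget multiplier is 1, so ΔY = ΔG = −$220 million.

−$220.0 million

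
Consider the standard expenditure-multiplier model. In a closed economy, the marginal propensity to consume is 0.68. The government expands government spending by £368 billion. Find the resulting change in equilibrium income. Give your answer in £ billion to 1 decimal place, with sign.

Government-spending multiplier = 1/(1 − MPC) = 1/(1 − 0.68) = 1/0.32 = 3.125.
ΔY = k × ΔG = (+£368 billion) / 0.32 = +£1,150 billion.

+£1,150.0 billion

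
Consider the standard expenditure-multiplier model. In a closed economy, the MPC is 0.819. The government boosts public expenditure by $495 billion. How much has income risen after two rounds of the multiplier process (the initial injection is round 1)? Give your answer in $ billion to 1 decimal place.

Round 1 adds ΔG = $495 billion; each later round is MPC = 0.819 times the previous.
After 2 rounds: 495 + 405.405 = ΔG·(1 − c^2)/(1 − c) = 495 × (1 − 0.670761)/0.181 ≈ $900.4 billion.

$900.4 billion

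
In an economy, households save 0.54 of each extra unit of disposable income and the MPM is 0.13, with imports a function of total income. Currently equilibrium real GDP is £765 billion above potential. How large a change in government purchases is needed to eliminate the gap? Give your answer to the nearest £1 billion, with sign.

−£513 billion

MPC = 1 − MPS = 1 − 0.54 = 0.46.
Spending multiplier = 1/(1 − c + m) = 1/(1 − 0.46 + 0.13) = 1/0.67 ≈ 1.493.
Need ΔY = −£765 billion, so ΔG = ΔY/k = (−£765 billion) × 0.67 ≈ −£513 billion.
The government should cut government purchases by £513 billion.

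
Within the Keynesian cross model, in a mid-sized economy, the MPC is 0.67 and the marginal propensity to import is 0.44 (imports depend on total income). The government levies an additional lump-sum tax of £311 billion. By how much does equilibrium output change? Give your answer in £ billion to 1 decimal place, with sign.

A lump-sum tax change of +£311 billion shifts disposable income by −£311 billion; first-round consumption changes by −c × ΔT = −0.67 × (+£311 billion) = −£208.37 billion.
Expenditure multiplier = 1/(1 − c + m) = 1/(1 − 0.67 + 0.44) = 1/0.77 ≈ 1.299.
The tax multiplier is −c × k ≈ −0.87, so ΔY = k × (−c·ΔT) = (−£208.37 billion) / 0.77 ≈ −£270.6 billion.

−£270.6 billion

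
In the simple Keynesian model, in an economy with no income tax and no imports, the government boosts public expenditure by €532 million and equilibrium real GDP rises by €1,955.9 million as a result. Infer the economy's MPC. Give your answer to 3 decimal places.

0.728

Implied spending multiplier k = ΔY/ΔG = 1,955.9/532 ≈ 3.6765.
Since k = 1/(1 − MPC), MPC = 1 − 1/k = 1 − ΔG/ΔY = 1 − 532/1,955.9 ≈ 0.728.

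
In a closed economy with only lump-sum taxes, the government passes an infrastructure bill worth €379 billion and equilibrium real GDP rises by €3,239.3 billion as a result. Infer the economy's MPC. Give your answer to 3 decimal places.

0.883

Implied spending multiplier k = ΔY/ΔG = 3,239.3/379 ≈ 8.547.
Since k = 1/(1 − MPC), MPC = 1 − 1/k = 1 − ΔG/ΔY = 1 − 379/3,239.3 ≈ 0.883.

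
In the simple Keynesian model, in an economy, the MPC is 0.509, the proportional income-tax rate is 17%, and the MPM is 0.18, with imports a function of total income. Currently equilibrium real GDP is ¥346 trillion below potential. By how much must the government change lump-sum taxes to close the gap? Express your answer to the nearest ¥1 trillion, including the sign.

−¥515 trillion

Spending multiplier = 1/(1 − c(1−t) + m) = 1/(1 − 0.509×0.83 + 0.18) = 1/0.75753 ≈ 1.32.
Tax multiplier = −c·k = −0.509/0.75753 ≈ −0.672. Need ΔY = +¥346 trillion, so ΔT = ΔY/(−c·k) = −(+¥346 trillion) × 0.75753 / 0.509 ≈ −¥515 trillion.
The government should cut lump-sum taxes by ¥515 trillion.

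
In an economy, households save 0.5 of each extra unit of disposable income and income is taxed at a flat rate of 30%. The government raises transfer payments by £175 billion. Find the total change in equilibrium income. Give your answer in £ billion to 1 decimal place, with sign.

MPC = 1 − MPS = 1 − 0.5 = 0.5.
The transfer change shifts disposable income by +£175 billion, so first-round consumption changes by c·ΔTR = 0.5 × (+£175 billion) = +£87.5 billion.
Expenditure multiplier = 1/(1 − c(1−t)) = 1/(1 − 0.5×0.7) = 1/0.65 ≈ 1.538.
The transfer multiplier is c × k ≈ 0.769, so ΔY = k × (c·ΔTR) = (+£87.5 billion) / 0.65 ≈ +£134.6 billion.

+£134.6 billion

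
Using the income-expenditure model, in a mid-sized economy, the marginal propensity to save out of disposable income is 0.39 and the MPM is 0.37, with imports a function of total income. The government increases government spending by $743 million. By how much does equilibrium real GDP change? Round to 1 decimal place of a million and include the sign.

+$977.6 million

MPC = 1 − MPS = 1 − 0.39 = 0.61.
Government-spending multiplier = 1/(1 − c + m) = 1/(1 − 0.61 + 0.37) = 1/0.76 ≈ 1.316.
ΔY = k × ΔG = (+$743 million) / 0.76 ≈ +$977.6 million.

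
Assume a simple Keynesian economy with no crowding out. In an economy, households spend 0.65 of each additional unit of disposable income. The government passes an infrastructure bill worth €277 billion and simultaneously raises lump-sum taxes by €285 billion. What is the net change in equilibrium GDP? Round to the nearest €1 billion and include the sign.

Expenditure multiplier = 1/(1 − MPC) = 1/(1 − 0.65) = 1/0.35 ≈ 2.857.
ΔG contributes k·ΔG = (+€277 billion) / 0.35 ≈ +€791.4 billion.
ΔT of +€285 billion changes first-round spending by −c·ΔT = −€185.25 billion, contributing k·(−c·ΔT) = (−€185.25 billion) / 0.35 ≈ −€529.3 billion.
Net ΔY = k(ΔG − c·ΔT) = (+€91.75 billion) / 0.35 ≈ +€262 billion.

+€262 billion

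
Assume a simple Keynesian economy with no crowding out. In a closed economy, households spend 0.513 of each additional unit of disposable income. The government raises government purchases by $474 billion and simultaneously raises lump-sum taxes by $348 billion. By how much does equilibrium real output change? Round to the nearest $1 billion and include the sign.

+$607 billion

Expenditure multiplier = 1/(1 − MPC) = 1/(1 − 0.513) = 1/0.487 ≈ 2.053.
ΔG contributes k·ΔG = (+$474 billion) / 0.487 ≈ +$973.3 billion.
ΔT of +$348 billion changes first-round spending by −c·ΔT = −$178.524 billion, contributing k·(−c·ΔT) = (−$178.524 billion) / 0.487 ≈ −$366.6 billion.
Net ΔY = k(ΔG − c·ΔT) = (+$295.476 billion) / 0.487 ≈ +$607 billion.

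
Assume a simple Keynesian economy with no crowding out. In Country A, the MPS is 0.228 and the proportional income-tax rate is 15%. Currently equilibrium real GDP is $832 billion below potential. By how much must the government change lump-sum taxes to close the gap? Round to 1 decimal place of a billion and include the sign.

−$370.5 billion

MPC = 1 − MPS = 1 − 0.228 = 0.772.
Spending multiplier = 1/(1 − c(1−t)) = 1/(1 − 0.772×0.85) = 1/0.3438 ≈ 2.909.
Tax multiplier = −c·k = −0.772/0.3438 ≈ −2.245. Need ΔY = +$832 billion, so ΔT = ΔY/(−c·k) = −(+$832 billion) × 0.3438 / 0.772 ≈ −$370.5 billion.
The government should cut lump-sum taxes by $370.5 billion.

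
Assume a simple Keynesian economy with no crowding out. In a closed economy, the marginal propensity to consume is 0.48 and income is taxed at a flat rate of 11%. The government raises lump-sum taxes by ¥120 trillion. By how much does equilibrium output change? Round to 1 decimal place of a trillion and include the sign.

−¥100.6 trillion

A lump-sum tax change of +¥120 trillion shifts disposable income by −¥120 trillion; first-round consumption changes by −c × ΔT = −0.48 × (+¥120 trillion) = −¥57.6 trillion.
Expenditure multiplier = 1/(1 − c(1−t)) = 1/(1 − 0.48×0.89) = 1/0.5728 ≈ 1.746.
The tax multiplier is −c × k ≈ −0.838, so ΔY = k × (−c·ΔT) = (−¥57.6 trillion) / 0.5728 ≈ −¥100.6 trillion.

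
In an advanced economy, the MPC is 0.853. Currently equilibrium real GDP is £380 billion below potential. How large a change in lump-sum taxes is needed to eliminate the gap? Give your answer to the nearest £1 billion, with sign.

−£65 billion

Spending multiplier = 1/(1 − MPC) = 1/(1 − 0.853) = 1/0.147 ≈ 6.803.
Tax multiplier = −c·k = −0.853/0.147 ≈ −5.803. Need ΔY = +£380 billion, so ΔT = ΔY/(−c·k) = −(+£380 billion) × 0.147 / 0.853 ≈ −£65 billion.
The government should cut lump-sum taxes by £65 billion.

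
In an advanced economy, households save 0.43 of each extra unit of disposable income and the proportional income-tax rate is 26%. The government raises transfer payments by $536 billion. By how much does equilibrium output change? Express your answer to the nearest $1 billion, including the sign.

+$528 billion

MPC = 1 − MPS = 1 − 0.43 = 0.57.
The transfer change shifts disposable income by +$536 billion, so first-round consumption changes by c·ΔTR = 0.57 × (+$536 billion) = +$305.52 billion.
Expenditure multiplier = 1/(1 − c(1−t)) = 1/(1 − 0.57×0.74) = 1/0.5782 ≈ 1.73.
The transfer multiplier is c × k ≈ 0.986, so ΔY = k × (c·ΔTR) = (+$305.52 billion) / 0.5782 ≈ +$528 billion.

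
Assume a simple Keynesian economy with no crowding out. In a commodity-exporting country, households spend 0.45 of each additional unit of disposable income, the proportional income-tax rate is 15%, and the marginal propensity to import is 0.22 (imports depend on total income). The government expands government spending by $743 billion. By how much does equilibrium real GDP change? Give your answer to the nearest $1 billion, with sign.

+$887 billion

Expenditure multiplier = 1/(1 − c(1−t) + m) = 1/(1 − 0.45×0.85 + 0.22) = 1/0.8375 ≈ 1.194.
ΔY = k × ΔG = (+$743 billion) / 0.8375 ≈ +$887 billion.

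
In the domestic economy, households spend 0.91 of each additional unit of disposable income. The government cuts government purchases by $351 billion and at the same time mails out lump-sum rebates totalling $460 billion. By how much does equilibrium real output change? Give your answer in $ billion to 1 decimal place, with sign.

+$751.1 billion

Expenditure multiplier = 1/(1 − MPC) = 1/(1 − 0.91) = 1/0.09 ≈ 11.111.
ΔG contributes k·ΔG = (−$351 billion) / 0.09 = −$3,900 billion.
ΔT of −$460 billion changes first-round spending by −c·ΔT = +$418.6 billion, contributing k·(−c·ΔT) = (+$418.6 billion) / 0.09 ≈ +$4,651.1 billion.
Net ΔY = k(ΔG − c·ΔT) = (+$67.6 billion) / 0.09 ≈ +$751.1 billion.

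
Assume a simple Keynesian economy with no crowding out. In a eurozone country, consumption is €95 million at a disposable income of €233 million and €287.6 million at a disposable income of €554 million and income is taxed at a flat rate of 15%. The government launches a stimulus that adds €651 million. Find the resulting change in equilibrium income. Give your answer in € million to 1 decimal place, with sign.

MPC = ΔC/ΔYd = (287.6 − 95)/(554 − 233) = 192.6/321 = 0.6.
Government-spending multiplier = 1/(1 − c(1−t)) = 1/(1 − 0.6×0.85) = 1/0.49 ≈ 2.041.
ΔY = k × ΔG = (+€651 million) / 0.49 ≈ +€1,328.6 million.

+€1,328.6 million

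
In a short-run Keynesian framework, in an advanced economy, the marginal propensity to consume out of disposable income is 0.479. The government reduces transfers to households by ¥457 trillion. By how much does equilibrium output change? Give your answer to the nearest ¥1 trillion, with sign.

The transfer change shifts disposable income by −¥457 trillion, so first-round consumption changes by c·ΔTR = 0.479 × (−¥457 trillion) = −¥218.903 trillion.
Expenditure multiplier = 1/(1 − MPC) = 1/(1 − 0.479) = 1/0.521 ≈ 1.919.
The transfer multiplier is c × k ≈ 0.919, so ΔY = k × (c·ΔTR) = (−¥218.903 trillion) / 0.521 ≈ −¥420 trillion.

−¥420 trillion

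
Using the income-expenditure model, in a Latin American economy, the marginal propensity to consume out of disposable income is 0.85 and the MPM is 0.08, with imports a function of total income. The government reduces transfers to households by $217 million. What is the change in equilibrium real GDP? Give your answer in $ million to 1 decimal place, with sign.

The transfer change shifts disposable income by −$217 million, so first-round consumption changes by c·ΔTR = 0.85 × (−$217 million) = −$184.45 million.
Expenditure multiplier = 1/(1 − c + m) = 1/(1 − 0.85 + 0.08) = 1/0.23 ≈ 4.348.
The transfer multiplier is c × k ≈ 3.696, so ΔY = k × (c·ΔTR) = (−$184.45 million) / 0.23 ≈ −$802 million.

−$802.0 million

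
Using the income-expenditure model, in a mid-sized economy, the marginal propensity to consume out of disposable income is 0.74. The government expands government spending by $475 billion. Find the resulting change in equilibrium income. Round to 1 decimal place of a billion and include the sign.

Spending multiplier = 1/(1 − MPC) = 1/(1 − 0.74) = 1/0.26 ≈ 3.846.
ΔY = k × ΔG = (+$475 billion) / 0.26 ≈ +$1,826.9 billion.

+$1,826.9 billion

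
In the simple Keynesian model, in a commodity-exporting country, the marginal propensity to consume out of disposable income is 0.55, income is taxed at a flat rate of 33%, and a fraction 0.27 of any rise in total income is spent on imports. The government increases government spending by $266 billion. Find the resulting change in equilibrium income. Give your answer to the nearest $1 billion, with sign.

+$295 billion

Spending multiplier = 1/(1 − c(1−t) + m) = 1/(1 − 0.55×0.67 + 0.27) = 1/0.9015 ≈ 1.109.
ΔY = k × ΔG = (+$266 billion) / 0.9015 ≈ +$295 billion.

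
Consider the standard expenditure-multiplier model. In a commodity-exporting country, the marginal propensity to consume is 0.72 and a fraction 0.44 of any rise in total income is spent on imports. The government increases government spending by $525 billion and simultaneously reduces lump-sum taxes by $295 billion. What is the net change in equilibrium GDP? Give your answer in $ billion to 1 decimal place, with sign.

Expenditure multiplier = 1/(1 − c + m) = 1/(1 − 0.72 + 0.44) = 1/0.72 ≈ 1.389.
ΔG contributes k·ΔG = (+$525 billion) / 0.72 ≈ +$729.2 billion.
ΔT of −$295 billion changes first-round spending by −c·ΔT = +$212.4 billion, contributing k·(−c·ΔT) = (+$212.4 billion) / 0.72 = +$295 billion.
Net ΔY = k(ΔG − c·ΔT) = (+$737.4 billion) / 0.72 ≈ +$1,024.2 billion.

+$1,024.2 billion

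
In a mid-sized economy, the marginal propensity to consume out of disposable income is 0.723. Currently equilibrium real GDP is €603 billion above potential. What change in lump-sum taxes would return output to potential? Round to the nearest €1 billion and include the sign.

Spending multiplier = 1/(1 − MPC) = 1/(1 − 0.723) = 1/0.277 ≈ 3.61.
Tax multiplier = −c·k = −0.723/0.277 ≈ −2.61. Need ΔY = −€603 billion, so ΔT = ΔY/(−c·k) = −(−€603 billion) × 0.277 / 0.723 ≈ +€231 billion.
The government should raise lump-sum taxes by €231 billion.

+€231 billion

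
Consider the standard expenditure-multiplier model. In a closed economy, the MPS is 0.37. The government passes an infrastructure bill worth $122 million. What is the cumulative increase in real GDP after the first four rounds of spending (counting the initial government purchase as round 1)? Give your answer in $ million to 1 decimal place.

MPC = 1 − MPS = 1 − 0.37 = 0.63.
Round 1 adds ΔG = $122 million; each later round is MPC = 0.63 times the previous.
After 4 rounds: 122 + 76.86 + 48.4218 + 30.505734 = ΔG·(1 − c^4)/(1 − c) = 122 × (1 − 0.15752961)/0.37 ≈ $277.8 million.

$277.8 million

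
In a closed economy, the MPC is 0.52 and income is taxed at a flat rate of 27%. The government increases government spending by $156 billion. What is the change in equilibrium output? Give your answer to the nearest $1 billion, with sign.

Expenditure multiplier = 1/(1 − c(1−t)) = 1/(1 − 0.52×0.73) = 1/0.6204 ≈ 1.612.
ΔY = k × ΔG = (+$156 billion) / 0.6204 ≈ +$251 billion.

+$251 billion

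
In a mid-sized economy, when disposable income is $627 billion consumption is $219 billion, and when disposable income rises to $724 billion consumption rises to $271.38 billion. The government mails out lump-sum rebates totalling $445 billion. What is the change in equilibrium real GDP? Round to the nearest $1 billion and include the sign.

+$522 billion

MPC = ΔC/ΔYd = (271.38 − 219)/(724 − 627) = 52.38/97 = 0.54.
A lump-sum tax change of −$445 billion shifts disposable income by +$445 billion; first-round consumption changes by −c × ΔT = −0.54 × (−$445 billion) = +$240.3 billion.
Expenditure multiplier = 1/(1 − MPC) = 1/(1 − 0.54) = 1/0.46 ≈ 2.174.
The tax multiplier is −c × k ≈ −1.174, so ΔY = k × (−c·ΔT) = (+$240.3 billion) / 0.46 ≈ +$522 billion.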